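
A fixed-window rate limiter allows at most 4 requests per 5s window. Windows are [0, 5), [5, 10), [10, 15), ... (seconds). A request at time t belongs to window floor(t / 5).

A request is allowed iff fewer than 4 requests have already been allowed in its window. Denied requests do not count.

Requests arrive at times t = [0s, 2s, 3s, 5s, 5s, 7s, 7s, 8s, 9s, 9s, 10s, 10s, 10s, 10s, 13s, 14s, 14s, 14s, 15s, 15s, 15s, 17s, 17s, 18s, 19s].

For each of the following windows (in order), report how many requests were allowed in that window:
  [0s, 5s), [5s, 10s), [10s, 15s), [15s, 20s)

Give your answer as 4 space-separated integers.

Answer: 3 4 4 4

Derivation:
Processing requests:
  req#1 t=0s (window 0): ALLOW
  req#2 t=2s (window 0): ALLOW
  req#3 t=3s (window 0): ALLOW
  req#4 t=5s (window 1): ALLOW
  req#5 t=5s (window 1): ALLOW
  req#6 t=7s (window 1): ALLOW
  req#7 t=7s (window 1): ALLOW
  req#8 t=8s (window 1): DENY
  req#9 t=9s (window 1): DENY
  req#10 t=9s (window 1): DENY
  req#11 t=10s (window 2): ALLOW
  req#12 t=10s (window 2): ALLOW
  req#13 t=10s (window 2): ALLOW
  req#14 t=10s (window 2): ALLOW
  req#15 t=13s (window 2): DENY
  req#16 t=14s (window 2): DENY
  req#17 t=14s (window 2): DENY
  req#18 t=14s (window 2): DENY
  req#19 t=15s (window 3): ALLOW
  req#20 t=15s (window 3): ALLOW
  req#21 t=15s (window 3): ALLOW
  req#22 t=17s (window 3): ALLOW
  req#23 t=17s (window 3): DENY
  req#24 t=18s (window 3): DENY
  req#25 t=19s (window 3): DENY

Allowed counts by window: 3 4 4 4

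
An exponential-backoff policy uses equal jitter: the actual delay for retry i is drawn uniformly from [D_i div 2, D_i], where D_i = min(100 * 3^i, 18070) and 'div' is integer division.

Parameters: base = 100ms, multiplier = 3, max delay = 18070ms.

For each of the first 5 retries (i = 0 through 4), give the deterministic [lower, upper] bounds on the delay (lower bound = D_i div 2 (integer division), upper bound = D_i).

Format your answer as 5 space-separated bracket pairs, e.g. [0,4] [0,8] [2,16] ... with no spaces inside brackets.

Answer: [50,100] [150,300] [450,900] [1350,2700] [4050,8100]

Derivation:
Computing bounds per retry:
  i=0: D_i=min(100*3^0,18070)=100, bounds=[50,100]
  i=1: D_i=min(100*3^1,18070)=300, bounds=[150,300]
  i=2: D_i=min(100*3^2,18070)=900, bounds=[450,900]
  i=3: D_i=min(100*3^3,18070)=2700, bounds=[1350,2700]
  i=4: D_i=min(100*3^4,18070)=8100, bounds=[4050,8100]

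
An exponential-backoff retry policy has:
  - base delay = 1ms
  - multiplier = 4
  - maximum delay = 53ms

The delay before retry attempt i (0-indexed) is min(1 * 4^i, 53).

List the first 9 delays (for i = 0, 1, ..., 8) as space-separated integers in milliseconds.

Answer: 1 4 16 53 53 53 53 53 53

Derivation:
Computing each delay:
  i=0: min(1*4^0, 53) = 1
  i=1: min(1*4^1, 53) = 4
  i=2: min(1*4^2, 53) = 16
  i=3: min(1*4^3, 53) = 53
  i=4: min(1*4^4, 53) = 53
  i=5: min(1*4^5, 53) = 53
  i=6: min(1*4^6, 53) = 53
  i=7: min(1*4^7, 53) = 53
  i=8: min(1*4^8, 53) = 53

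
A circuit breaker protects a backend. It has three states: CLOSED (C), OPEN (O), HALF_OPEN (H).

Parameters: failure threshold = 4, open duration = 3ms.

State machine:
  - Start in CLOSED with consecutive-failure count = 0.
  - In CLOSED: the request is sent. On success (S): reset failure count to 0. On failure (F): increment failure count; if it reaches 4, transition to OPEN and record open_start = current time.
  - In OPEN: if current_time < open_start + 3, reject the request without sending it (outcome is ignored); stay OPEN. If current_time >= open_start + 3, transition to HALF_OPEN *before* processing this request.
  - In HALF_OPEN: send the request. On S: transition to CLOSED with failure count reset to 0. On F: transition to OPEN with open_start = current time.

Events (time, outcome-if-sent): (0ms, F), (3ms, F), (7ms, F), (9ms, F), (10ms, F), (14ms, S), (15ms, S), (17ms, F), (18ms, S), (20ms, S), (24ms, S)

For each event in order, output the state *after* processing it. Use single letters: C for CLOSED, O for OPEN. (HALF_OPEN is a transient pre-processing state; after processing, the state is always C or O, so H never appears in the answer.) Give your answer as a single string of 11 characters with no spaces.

State after each event:
  event#1 t=0ms outcome=F: state=CLOSED
  event#2 t=3ms outcome=F: state=CLOSED
  event#3 t=7ms outcome=F: state=CLOSED
  event#4 t=9ms outcome=F: state=OPEN
  event#5 t=10ms outcome=F: state=OPEN
  event#6 t=14ms outcome=S: state=CLOSED
  event#7 t=15ms outcome=S: state=CLOSED
  event#8 t=17ms outcome=F: state=CLOSED
  event#9 t=18ms outcome=S: state=CLOSED
  event#10 t=20ms outcome=S: state=CLOSED
  event#11 t=24ms outcome=S: state=CLOSED

Answer: CCCOOCCCCCC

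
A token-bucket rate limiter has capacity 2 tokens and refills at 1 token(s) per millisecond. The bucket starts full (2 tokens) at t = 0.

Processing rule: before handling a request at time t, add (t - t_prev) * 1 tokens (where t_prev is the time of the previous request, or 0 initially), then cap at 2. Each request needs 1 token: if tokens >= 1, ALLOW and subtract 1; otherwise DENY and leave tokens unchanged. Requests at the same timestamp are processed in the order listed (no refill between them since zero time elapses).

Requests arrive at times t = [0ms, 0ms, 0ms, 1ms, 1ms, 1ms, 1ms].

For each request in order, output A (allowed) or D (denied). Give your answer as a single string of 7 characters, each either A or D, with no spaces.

Simulating step by step:
  req#1 t=0ms: ALLOW
  req#2 t=0ms: ALLOW
  req#3 t=0ms: DENY
  req#4 t=1ms: ALLOW
  req#5 t=1ms: DENY
  req#6 t=1ms: DENY
  req#7 t=1ms: DENY

Answer: AADADDD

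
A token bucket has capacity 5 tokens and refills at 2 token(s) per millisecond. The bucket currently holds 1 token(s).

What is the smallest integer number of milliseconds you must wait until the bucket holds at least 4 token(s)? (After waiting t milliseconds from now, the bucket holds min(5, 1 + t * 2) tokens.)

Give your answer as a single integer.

Answer: 2

Derivation:
Need 1 + t * 2 >= 4, so t >= 3/2.
Smallest integer t = ceil(3/2) = 2.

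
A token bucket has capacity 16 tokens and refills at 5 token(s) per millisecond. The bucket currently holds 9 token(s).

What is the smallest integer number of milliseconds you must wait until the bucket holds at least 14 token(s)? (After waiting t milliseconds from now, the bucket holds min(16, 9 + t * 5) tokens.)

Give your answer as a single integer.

Answer: 1

Derivation:
Need 9 + t * 5 >= 14, so t >= 5/5.
Smallest integer t = ceil(5/5) = 1.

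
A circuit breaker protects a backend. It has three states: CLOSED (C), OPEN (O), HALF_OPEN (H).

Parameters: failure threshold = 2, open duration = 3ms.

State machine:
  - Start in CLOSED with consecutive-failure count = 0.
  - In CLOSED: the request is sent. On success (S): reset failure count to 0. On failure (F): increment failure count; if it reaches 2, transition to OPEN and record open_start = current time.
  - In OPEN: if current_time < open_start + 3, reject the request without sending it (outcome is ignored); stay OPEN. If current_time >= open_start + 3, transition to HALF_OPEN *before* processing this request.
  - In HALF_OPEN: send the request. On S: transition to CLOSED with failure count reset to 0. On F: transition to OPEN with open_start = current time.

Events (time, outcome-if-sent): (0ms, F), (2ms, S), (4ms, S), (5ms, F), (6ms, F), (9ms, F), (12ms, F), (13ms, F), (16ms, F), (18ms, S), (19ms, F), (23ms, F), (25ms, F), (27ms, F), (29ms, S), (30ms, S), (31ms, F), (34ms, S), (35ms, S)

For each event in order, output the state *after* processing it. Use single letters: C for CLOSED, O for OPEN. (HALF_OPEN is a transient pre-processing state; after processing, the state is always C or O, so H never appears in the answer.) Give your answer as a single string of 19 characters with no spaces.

Answer: CCCCOOOOOOOOOOOCCCC

Derivation:
State after each event:
  event#1 t=0ms outcome=F: state=CLOSED
  event#2 t=2ms outcome=S: state=CLOSED
  event#3 t=4ms outcome=S: state=CLOSED
  event#4 t=5ms outcome=F: state=CLOSED
  event#5 t=6ms outcome=F: state=OPEN
  event#6 t=9ms outcome=F: state=OPEN
  event#7 t=12ms outcome=F: state=OPEN
  event#8 t=13ms outcome=F: state=OPEN
  event#9 t=16ms outcome=F: state=OPEN
  event#10 t=18ms outcome=S: state=OPEN
  event#11 t=19ms outcome=F: state=OPEN
  event#12 t=23ms outcome=F: state=OPEN
  event#13 t=25ms outcome=F: state=OPEN
  event#14 t=27ms outcome=F: state=OPEN
  event#15 t=29ms outcome=S: state=OPEN
  event#16 t=30ms outcome=S: state=CLOSED
  event#17 t=31ms outcome=F: state=CLOSED
  event#18 t=34ms outcome=S: state=CLOSED
  event#19 t=35ms outcome=S: state=CLOSED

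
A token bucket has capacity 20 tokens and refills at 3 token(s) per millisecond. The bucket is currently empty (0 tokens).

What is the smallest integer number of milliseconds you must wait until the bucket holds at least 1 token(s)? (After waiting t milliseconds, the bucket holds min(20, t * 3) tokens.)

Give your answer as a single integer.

Need t * 3 >= 1, so t >= 1/3.
Smallest integer t = ceil(1/3) = 1.

Answer: 1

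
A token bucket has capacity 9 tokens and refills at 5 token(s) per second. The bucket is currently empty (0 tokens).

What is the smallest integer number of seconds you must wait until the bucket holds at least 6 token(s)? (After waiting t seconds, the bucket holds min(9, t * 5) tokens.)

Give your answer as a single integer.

Need t * 5 >= 6, so t >= 6/5.
Smallest integer t = ceil(6/5) = 2.

Answer: 2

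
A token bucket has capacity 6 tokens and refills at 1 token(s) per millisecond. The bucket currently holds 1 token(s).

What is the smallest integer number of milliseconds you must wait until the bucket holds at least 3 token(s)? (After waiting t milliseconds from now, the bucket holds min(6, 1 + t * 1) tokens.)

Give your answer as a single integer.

Answer: 2

Derivation:
Need 1 + t * 1 >= 3, so t >= 2/1.
Smallest integer t = ceil(2/1) = 2.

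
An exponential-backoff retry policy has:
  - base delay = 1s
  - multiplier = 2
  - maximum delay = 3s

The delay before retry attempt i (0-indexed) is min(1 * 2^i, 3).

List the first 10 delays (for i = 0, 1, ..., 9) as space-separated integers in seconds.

Answer: 1 2 3 3 3 3 3 3 3 3

Derivation:
Computing each delay:
  i=0: min(1*2^0, 3) = 1
  i=1: min(1*2^1, 3) = 2
  i=2: min(1*2^2, 3) = 3
  i=3: min(1*2^3, 3) = 3
  i=4: min(1*2^4, 3) = 3
  i=5: min(1*2^5, 3) = 3
  i=6: min(1*2^6, 3) = 3
  i=7: min(1*2^7, 3) = 3
  i=8: min(1*2^8, 3) = 3
  i=9: min(1*2^9, 3) = 3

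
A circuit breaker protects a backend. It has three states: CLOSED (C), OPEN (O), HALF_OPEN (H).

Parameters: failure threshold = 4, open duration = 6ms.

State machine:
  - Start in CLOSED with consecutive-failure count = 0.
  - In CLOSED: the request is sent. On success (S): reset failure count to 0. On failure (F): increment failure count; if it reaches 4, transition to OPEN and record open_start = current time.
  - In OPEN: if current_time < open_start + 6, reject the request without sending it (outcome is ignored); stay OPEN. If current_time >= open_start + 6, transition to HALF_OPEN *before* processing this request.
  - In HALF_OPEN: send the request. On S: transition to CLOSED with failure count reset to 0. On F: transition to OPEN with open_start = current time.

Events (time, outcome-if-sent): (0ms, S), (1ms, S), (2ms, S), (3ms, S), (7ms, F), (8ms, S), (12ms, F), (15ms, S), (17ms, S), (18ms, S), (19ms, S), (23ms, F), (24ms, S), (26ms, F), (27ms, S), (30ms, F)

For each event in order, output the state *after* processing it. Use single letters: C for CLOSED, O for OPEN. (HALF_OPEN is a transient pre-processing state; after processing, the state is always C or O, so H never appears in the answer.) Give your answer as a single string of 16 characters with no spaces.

State after each event:
  event#1 t=0ms outcome=S: state=CLOSED
  event#2 t=1ms outcome=S: state=CLOSED
  event#3 t=2ms outcome=S: state=CLOSED
  event#4 t=3ms outcome=S: state=CLOSED
  event#5 t=7ms outcome=F: state=CLOSED
  event#6 t=8ms outcome=S: state=CLOSED
  event#7 t=12ms outcome=F: state=CLOSED
  event#8 t=15ms outcome=S: state=CLOSED
  event#9 t=17ms outcome=S: state=CLOSED
  event#10 t=18ms outcome=S: state=CLOSED
  event#11 t=19ms outcome=S: state=CLOSED
  event#12 t=23ms outcome=F: state=CLOSED
  event#13 t=24ms outcome=S: state=CLOSED
  event#14 t=26ms outcome=F: state=CLOSED
  event#15 t=27ms outcome=S: state=CLOSED
  event#16 t=30ms outcome=F: state=CLOSED

Answer: CCCCCCCCCCCCCCCC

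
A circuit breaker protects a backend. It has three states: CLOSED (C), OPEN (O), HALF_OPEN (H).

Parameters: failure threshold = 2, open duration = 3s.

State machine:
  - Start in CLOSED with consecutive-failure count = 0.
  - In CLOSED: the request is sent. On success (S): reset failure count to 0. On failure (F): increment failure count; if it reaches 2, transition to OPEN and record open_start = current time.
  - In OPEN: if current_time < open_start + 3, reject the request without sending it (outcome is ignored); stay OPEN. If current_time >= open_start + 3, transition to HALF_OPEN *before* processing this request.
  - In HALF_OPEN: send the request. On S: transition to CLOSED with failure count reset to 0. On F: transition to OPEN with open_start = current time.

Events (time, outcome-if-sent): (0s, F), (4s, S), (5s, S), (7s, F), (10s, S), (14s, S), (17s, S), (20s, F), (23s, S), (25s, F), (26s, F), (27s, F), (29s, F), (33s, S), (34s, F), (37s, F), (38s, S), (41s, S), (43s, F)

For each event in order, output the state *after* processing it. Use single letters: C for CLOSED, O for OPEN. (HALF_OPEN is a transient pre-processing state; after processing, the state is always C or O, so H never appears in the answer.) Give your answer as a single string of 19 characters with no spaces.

Answer: CCCCCCCCCCOOOCCOOCC

Derivation:
State after each event:
  event#1 t=0s outcome=F: state=CLOSED
  event#2 t=4s outcome=S: state=CLOSED
  event#3 t=5s outcome=S: state=CLOSED
  event#4 t=7s outcome=F: state=CLOSED
  event#5 t=10s outcome=S: state=CLOSED
  event#6 t=14s outcome=S: state=CLOSED
  event#7 t=17s outcome=S: state=CLOSED
  event#8 t=20s outcome=F: state=CLOSED
  event#9 t=23s outcome=S: state=CLOSED
  event#10 t=25s outcome=F: state=CLOSED
  event#11 t=26s outcome=F: state=OPEN
  event#12 t=27s outcome=F: state=OPEN
  event#13 t=29s outcome=F: state=OPEN
  event#14 t=33s outcome=S: state=CLOSED
  event#15 t=34s outcome=F: state=CLOSED
  event#16 t=37s outcome=F: state=OPEN
  event#17 t=38s outcome=S: state=OPEN
  event#18 t=41s outcome=S: state=CLOSED
  event#19 t=43s outcome=F: state=CLOSED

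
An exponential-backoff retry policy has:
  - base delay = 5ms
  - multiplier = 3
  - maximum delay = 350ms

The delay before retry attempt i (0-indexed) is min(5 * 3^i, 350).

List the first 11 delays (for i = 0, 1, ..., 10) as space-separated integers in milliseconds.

Answer: 5 15 45 135 350 350 350 350 350 350 350

Derivation:
Computing each delay:
  i=0: min(5*3^0, 350) = 5
  i=1: min(5*3^1, 350) = 15
  i=2: min(5*3^2, 350) = 45
  i=3: min(5*3^3, 350) = 135
  i=4: min(5*3^4, 350) = 350
  i=5: min(5*3^5, 350) = 350
  i=6: min(5*3^6, 350) = 350
  i=7: min(5*3^7, 350) = 350
  i=8: min(5*3^8, 350) = 350
  i=9: min(5*3^9, 350) = 350
  i=10: min(5*3^10, 350) = 350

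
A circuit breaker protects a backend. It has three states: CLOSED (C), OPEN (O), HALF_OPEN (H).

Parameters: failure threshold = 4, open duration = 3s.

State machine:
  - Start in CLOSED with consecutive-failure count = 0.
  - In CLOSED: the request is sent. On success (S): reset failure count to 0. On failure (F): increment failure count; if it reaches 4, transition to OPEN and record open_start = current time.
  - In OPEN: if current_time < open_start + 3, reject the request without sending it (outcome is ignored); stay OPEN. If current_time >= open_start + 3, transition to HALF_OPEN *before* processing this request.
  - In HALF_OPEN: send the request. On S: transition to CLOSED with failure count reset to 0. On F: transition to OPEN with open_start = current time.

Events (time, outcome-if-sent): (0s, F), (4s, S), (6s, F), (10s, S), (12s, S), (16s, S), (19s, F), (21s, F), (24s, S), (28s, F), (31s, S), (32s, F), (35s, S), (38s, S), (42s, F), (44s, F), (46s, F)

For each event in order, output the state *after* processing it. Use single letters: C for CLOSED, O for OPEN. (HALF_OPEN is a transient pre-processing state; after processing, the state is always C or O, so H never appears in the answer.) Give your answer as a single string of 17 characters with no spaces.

State after each event:
  event#1 t=0s outcome=F: state=CLOSED
  event#2 t=4s outcome=S: state=CLOSED
  event#3 t=6s outcome=F: state=CLOSED
  event#4 t=10s outcome=S: state=CLOSED
  event#5 t=12s outcome=S: state=CLOSED
  event#6 t=16s outcome=S: state=CLOSED
  event#7 t=19s outcome=F: state=CLOSED
  event#8 t=21s outcome=F: state=CLOSED
  event#9 t=24s outcome=S: state=CLOSED
  event#10 t=28s outcome=F: state=CLOSED
  event#11 t=31s outcome=S: state=CLOSED
  event#12 t=32s outcome=F: state=CLOSED
  event#13 t=35s outcome=S: state=CLOSED
  event#14 t=38s outcome=S: state=CLOSED
  event#15 t=42s outcome=F: state=CLOSED
  event#16 t=44s outcome=F: state=CLOSED
  event#17 t=46s outcome=F: state=CLOSED

Answer: CCCCCCCCCCCCCCCCC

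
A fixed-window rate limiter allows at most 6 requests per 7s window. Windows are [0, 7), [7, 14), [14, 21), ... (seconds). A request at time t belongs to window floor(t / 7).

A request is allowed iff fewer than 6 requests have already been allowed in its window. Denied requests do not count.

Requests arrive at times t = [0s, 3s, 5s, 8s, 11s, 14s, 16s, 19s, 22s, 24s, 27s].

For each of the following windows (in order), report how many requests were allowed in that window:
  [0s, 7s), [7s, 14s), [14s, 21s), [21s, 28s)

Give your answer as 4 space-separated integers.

Answer: 3 2 3 3

Derivation:
Processing requests:
  req#1 t=0s (window 0): ALLOW
  req#2 t=3s (window 0): ALLOW
  req#3 t=5s (window 0): ALLOW
  req#4 t=8s (window 1): ALLOW
  req#5 t=11s (window 1): ALLOW
  req#6 t=14s (window 2): ALLOW
  req#7 t=16s (window 2): ALLOW
  req#8 t=19s (window 2): ALLOW
  req#9 t=22s (window 3): ALLOW
  req#10 t=24s (window 3): ALLOW
  req#11 t=27s (window 3): ALLOW

Allowed counts by window: 3 2 3 3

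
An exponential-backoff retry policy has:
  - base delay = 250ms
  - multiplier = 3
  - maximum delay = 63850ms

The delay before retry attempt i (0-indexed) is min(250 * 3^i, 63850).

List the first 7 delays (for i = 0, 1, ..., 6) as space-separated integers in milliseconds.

Answer: 250 750 2250 6750 20250 60750 63850

Derivation:
Computing each delay:
  i=0: min(250*3^0, 63850) = 250
  i=1: min(250*3^1, 63850) = 750
  i=2: min(250*3^2, 63850) = 2250
  i=3: min(250*3^3, 63850) = 6750
  i=4: min(250*3^4, 63850) = 20250
  i=5: min(250*3^5, 63850) = 60750
  i=6: min(250*3^6, 63850) = 63850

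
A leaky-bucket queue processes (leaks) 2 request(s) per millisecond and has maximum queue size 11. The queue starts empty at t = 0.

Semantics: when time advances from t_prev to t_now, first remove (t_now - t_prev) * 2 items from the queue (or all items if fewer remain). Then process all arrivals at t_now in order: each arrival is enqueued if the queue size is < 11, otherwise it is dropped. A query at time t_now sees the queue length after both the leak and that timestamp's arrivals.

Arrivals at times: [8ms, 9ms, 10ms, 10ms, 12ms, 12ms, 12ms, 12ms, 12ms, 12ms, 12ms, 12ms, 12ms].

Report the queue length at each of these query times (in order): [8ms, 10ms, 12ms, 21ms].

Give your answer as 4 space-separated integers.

Queue lengths at query times:
  query t=8ms: backlog = 1
  query t=10ms: backlog = 2
  query t=12ms: backlog = 9
  query t=21ms: backlog = 0

Answer: 1 2 9 0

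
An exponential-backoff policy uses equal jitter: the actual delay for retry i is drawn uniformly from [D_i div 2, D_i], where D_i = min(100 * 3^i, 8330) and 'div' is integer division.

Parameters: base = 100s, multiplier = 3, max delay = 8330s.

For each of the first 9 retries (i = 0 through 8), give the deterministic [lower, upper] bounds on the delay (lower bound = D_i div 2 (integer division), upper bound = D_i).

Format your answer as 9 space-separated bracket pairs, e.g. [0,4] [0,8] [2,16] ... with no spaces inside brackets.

Answer: [50,100] [150,300] [450,900] [1350,2700] [4050,8100] [4165,8330] [4165,8330] [4165,8330] [4165,8330]

Derivation:
Computing bounds per retry:
  i=0: D_i=min(100*3^0,8330)=100, bounds=[50,100]
  i=1: D_i=min(100*3^1,8330)=300, bounds=[150,300]
  i=2: D_i=min(100*3^2,8330)=900, bounds=[450,900]
  i=3: D_i=min(100*3^3,8330)=2700, bounds=[1350,2700]
  i=4: D_i=min(100*3^4,8330)=8100, bounds=[4050,8100]
  i=5: D_i=min(100*3^5,8330)=8330, bounds=[4165,8330]
  i=6: D_i=min(100*3^6,8330)=8330, bounds=[4165,8330]
  i=7: D_i=min(100*3^7,8330)=8330, bounds=[4165,8330]
  i=8: D_i=min(100*3^8,8330)=8330, bounds=[4165,8330]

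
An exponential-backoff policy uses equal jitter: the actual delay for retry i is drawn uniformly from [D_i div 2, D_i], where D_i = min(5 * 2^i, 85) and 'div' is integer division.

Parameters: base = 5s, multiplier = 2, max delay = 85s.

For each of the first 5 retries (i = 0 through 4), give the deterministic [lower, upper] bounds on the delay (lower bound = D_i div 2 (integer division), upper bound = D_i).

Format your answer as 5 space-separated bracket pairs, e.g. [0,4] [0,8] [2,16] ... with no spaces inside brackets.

Answer: [2,5] [5,10] [10,20] [20,40] [40,80]

Derivation:
Computing bounds per retry:
  i=0: D_i=min(5*2^0,85)=5, bounds=[2,5]
  i=1: D_i=min(5*2^1,85)=10, bounds=[5,10]
  i=2: D_i=min(5*2^2,85)=20, bounds=[10,20]
  i=3: D_i=min(5*2^3,85)=40, bounds=[20,40]
  i=4: D_i=min(5*2^4,85)=80, bounds=[40,80]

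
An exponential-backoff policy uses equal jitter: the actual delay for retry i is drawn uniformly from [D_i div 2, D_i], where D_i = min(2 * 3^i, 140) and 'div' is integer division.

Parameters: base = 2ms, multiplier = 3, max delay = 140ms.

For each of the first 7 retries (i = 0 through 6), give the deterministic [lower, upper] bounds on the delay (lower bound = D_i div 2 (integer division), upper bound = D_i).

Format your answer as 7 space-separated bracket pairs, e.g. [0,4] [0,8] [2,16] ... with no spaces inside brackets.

Computing bounds per retry:
  i=0: D_i=min(2*3^0,140)=2, bounds=[1,2]
  i=1: D_i=min(2*3^1,140)=6, bounds=[3,6]
  i=2: D_i=min(2*3^2,140)=18, bounds=[9,18]
  i=3: D_i=min(2*3^3,140)=54, bounds=[27,54]
  i=4: D_i=min(2*3^4,140)=140, bounds=[70,140]
  i=5: D_i=min(2*3^5,140)=140, bounds=[70,140]
  i=6: D_i=min(2*3^6,140)=140, bounds=[70,140]

Answer: [1,2] [3,6] [9,18] [27,54] [70,140] [70,140] [70,140]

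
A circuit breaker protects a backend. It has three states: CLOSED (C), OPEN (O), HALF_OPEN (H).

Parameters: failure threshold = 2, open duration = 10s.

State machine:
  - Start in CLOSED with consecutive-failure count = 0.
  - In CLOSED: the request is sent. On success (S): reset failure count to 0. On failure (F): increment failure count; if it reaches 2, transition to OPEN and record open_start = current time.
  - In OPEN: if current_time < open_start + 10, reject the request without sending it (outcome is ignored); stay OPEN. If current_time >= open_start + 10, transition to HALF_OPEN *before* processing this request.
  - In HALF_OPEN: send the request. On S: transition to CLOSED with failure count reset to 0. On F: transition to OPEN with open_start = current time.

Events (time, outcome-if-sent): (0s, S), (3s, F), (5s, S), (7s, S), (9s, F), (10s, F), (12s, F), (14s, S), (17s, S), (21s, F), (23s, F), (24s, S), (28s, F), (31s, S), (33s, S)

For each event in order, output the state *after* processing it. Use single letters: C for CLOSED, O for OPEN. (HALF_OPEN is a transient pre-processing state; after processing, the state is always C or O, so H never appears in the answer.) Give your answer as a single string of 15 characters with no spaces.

Answer: CCCCCOOOOOOOOCC

Derivation:
State after each event:
  event#1 t=0s outcome=S: state=CLOSED
  event#2 t=3s outcome=F: state=CLOSED
  event#3 t=5s outcome=S: state=CLOSED
  event#4 t=7s outcome=S: state=CLOSED
  event#5 t=9s outcome=F: state=CLOSED
  event#6 t=10s outcome=F: state=OPEN
  event#7 t=12s outcome=F: state=OPEN
  event#8 t=14s outcome=S: state=OPEN
  event#9 t=17s outcome=S: state=OPEN
  event#10 t=21s outcome=F: state=OPEN
  event#11 t=23s outcome=F: state=OPEN
  event#12 t=24s outcome=S: state=OPEN
  event#13 t=28s outcome=F: state=OPEN
  event#14 t=31s outcome=S: state=CLOSED
  event#15 t=33s outcome=S: state=CLOSED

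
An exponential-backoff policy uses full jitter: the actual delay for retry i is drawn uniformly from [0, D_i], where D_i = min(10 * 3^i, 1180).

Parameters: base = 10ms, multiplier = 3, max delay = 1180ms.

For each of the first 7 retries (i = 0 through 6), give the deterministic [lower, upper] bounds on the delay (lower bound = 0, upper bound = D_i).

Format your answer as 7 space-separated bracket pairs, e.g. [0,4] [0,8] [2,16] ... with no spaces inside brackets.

Answer: [0,10] [0,30] [0,90] [0,270] [0,810] [0,1180] [0,1180]

Derivation:
Computing bounds per retry:
  i=0: D_i=min(10*3^0,1180)=10, bounds=[0,10]
  i=1: D_i=min(10*3^1,1180)=30, bounds=[0,30]
  i=2: D_i=min(10*3^2,1180)=90, bounds=[0,90]
  i=3: D_i=min(10*3^3,1180)=270, bounds=[0,270]
  i=4: D_i=min(10*3^4,1180)=810, bounds=[0,810]
  i=5: D_i=min(10*3^5,1180)=1180, bounds=[0,1180]
  i=6: D_i=min(10*3^6,1180)=1180, bounds=[0,1180]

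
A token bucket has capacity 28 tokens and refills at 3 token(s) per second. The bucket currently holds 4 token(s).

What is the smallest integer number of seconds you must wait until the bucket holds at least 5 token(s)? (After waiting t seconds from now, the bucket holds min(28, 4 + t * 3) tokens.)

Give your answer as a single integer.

Need 4 + t * 3 >= 5, so t >= 1/3.
Smallest integer t = ceil(1/3) = 1.

Answer: 1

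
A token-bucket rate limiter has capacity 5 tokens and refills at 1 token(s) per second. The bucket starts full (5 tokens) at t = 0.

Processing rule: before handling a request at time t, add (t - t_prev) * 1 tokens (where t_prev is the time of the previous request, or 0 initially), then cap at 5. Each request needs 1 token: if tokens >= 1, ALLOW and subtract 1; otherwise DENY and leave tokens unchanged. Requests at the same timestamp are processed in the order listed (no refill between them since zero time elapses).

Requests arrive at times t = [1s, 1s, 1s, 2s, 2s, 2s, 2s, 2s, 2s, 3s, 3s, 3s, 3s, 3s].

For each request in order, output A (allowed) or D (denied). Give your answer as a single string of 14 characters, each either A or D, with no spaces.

Answer: AAAAAADDDADDDD

Derivation:
Simulating step by step:
  req#1 t=1s: ALLOW
  req#2 t=1s: ALLOW
  req#3 t=1s: ALLOW
  req#4 t=2s: ALLOW
  req#5 t=2s: ALLOW
  req#6 t=2s: ALLOW
  req#7 t=2s: DENY
  req#8 t=2s: DENY
  req#9 t=2s: DENY
  req#10 t=3s: ALLOW
  req#11 t=3s: DENY
  req#12 t=3s: DENY
  req#13 t=3s: DENY
  req#14 t=3s: DENY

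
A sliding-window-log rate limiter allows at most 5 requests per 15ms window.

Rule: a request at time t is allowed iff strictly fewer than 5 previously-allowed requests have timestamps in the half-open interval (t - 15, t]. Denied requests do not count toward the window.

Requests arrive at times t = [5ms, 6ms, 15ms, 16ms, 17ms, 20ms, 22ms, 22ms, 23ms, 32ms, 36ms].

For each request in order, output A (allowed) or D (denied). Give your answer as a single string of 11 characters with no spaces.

Answer: AAAAAAADDAA

Derivation:
Tracking allowed requests in the window:
  req#1 t=5ms: ALLOW
  req#2 t=6ms: ALLOW
  req#3 t=15ms: ALLOW
  req#4 t=16ms: ALLOW
  req#5 t=17ms: ALLOW
  req#6 t=20ms: ALLOW
  req#7 t=22ms: ALLOW
  req#8 t=22ms: DENY
  req#9 t=23ms: DENY
  req#10 t=32ms: ALLOW
  req#11 t=36ms: ALLOW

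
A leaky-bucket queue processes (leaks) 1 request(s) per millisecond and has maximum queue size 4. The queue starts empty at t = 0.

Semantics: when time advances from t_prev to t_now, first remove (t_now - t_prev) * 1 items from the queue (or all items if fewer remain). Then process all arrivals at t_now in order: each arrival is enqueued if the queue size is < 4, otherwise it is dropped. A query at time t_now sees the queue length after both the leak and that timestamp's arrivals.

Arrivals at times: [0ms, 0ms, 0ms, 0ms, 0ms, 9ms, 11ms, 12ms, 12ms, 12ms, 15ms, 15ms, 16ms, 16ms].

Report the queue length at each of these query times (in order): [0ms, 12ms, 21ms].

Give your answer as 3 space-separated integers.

Queue lengths at query times:
  query t=0ms: backlog = 4
  query t=12ms: backlog = 3
  query t=21ms: backlog = 0

Answer: 4 3 0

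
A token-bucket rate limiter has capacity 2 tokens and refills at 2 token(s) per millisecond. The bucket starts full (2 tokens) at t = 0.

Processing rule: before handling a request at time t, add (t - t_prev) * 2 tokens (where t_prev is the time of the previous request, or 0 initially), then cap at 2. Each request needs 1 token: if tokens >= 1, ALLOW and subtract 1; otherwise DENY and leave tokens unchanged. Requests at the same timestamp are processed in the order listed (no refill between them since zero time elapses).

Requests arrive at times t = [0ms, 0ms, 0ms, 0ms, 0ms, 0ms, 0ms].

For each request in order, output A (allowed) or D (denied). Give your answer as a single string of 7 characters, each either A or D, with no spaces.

Answer: AADDDDD

Derivation:
Simulating step by step:
  req#1 t=0ms: ALLOW
  req#2 t=0ms: ALLOW
  req#3 t=0ms: DENY
  req#4 t=0ms: DENY
  req#5 t=0ms: DENY
  req#6 t=0ms: DENY
  req#7 t=0ms: DENY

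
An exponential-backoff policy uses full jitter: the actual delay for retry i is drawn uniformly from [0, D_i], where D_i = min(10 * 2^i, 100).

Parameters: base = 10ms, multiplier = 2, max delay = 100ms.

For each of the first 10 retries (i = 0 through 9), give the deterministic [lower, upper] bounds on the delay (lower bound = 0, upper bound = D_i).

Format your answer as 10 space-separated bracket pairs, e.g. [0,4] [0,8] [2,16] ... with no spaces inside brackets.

Computing bounds per retry:
  i=0: D_i=min(10*2^0,100)=10, bounds=[0,10]
  i=1: D_i=min(10*2^1,100)=20, bounds=[0,20]
  i=2: D_i=min(10*2^2,100)=40, bounds=[0,40]
  i=3: D_i=min(10*2^3,100)=80, bounds=[0,80]
  i=4: D_i=min(10*2^4,100)=100, bounds=[0,100]
  i=5: D_i=min(10*2^5,100)=100, bounds=[0,100]
  i=6: D_i=min(10*2^6,100)=100, bounds=[0,100]
  i=7: D_i=min(10*2^7,100)=100, bounds=[0,100]
  i=8: D_i=min(10*2^8,100)=100, bounds=[0,100]
  i=9: D_i=min(10*2^9,100)=100, bounds=[0,100]

Answer: [0,10] [0,20] [0,40] [0,80] [0,100] [0,100] [0,100] [0,100] [0,100] [0,100]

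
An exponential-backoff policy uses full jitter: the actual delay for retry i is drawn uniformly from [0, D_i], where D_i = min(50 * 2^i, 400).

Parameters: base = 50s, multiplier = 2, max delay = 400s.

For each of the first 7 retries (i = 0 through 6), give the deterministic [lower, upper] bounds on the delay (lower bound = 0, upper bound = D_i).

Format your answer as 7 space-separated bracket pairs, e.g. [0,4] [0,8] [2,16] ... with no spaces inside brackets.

Answer: [0,50] [0,100] [0,200] [0,400] [0,400] [0,400] [0,400]

Derivation:
Computing bounds per retry:
  i=0: D_i=min(50*2^0,400)=50, bounds=[0,50]
  i=1: D_i=min(50*2^1,400)=100, bounds=[0,100]
  i=2: D_i=min(50*2^2,400)=200, bounds=[0,200]
  i=3: D_i=min(50*2^3,400)=400, bounds=[0,400]
  i=4: D_i=min(50*2^4,400)=400, bounds=[0,400]
  i=5: D_i=min(50*2^5,400)=400, bounds=[0,400]
  i=6: D_i=min(50*2^6,400)=400, bounds=[0,400]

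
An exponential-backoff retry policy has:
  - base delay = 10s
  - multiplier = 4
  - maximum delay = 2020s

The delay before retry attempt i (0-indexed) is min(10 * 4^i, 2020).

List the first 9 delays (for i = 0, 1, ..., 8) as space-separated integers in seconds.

Computing each delay:
  i=0: min(10*4^0, 2020) = 10
  i=1: min(10*4^1, 2020) = 40
  i=2: min(10*4^2, 2020) = 160
  i=3: min(10*4^3, 2020) = 640
  i=4: min(10*4^4, 2020) = 2020
  i=5: min(10*4^5, 2020) = 2020
  i=6: min(10*4^6, 2020) = 2020
  i=7: min(10*4^7, 2020) = 2020
  i=8: min(10*4^8, 2020) = 2020

Answer: 10 40 160 640 2020 2020 2020 2020 2020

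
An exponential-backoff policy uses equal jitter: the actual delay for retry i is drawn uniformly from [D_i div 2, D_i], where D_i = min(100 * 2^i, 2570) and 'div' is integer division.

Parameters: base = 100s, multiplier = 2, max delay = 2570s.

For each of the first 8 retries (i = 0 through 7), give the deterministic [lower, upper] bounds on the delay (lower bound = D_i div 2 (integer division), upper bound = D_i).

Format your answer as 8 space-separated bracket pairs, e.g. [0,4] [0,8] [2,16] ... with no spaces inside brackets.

Answer: [50,100] [100,200] [200,400] [400,800] [800,1600] [1285,2570] [1285,2570] [1285,2570]

Derivation:
Computing bounds per retry:
  i=0: D_i=min(100*2^0,2570)=100, bounds=[50,100]
  i=1: D_i=min(100*2^1,2570)=200, bounds=[100,200]
  i=2: D_i=min(100*2^2,2570)=400, bounds=[200,400]
  i=3: D_i=min(100*2^3,2570)=800, bounds=[400,800]
  i=4: D_i=min(100*2^4,2570)=1600, bounds=[800,1600]
  i=5: D_i=min(100*2^5,2570)=2570, bounds=[1285,2570]
  i=6: D_i=min(100*2^6,2570)=2570, bounds=[1285,2570]
  i=7: D_i=min(100*2^7,2570)=2570, bounds=[1285,2570]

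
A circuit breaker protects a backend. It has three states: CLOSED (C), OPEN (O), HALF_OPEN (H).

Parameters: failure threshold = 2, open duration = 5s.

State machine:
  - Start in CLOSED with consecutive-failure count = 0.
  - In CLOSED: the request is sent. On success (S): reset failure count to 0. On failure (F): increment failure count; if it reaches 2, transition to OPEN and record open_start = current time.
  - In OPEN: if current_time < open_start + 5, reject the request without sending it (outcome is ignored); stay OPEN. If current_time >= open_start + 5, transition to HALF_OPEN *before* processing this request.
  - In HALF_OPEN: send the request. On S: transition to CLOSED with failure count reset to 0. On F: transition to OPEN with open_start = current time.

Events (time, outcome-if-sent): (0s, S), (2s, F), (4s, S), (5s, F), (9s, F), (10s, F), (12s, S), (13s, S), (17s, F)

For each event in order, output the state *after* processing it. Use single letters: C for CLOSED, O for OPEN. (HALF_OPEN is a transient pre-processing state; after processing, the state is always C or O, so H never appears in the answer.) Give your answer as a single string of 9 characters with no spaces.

State after each event:
  event#1 t=0s outcome=S: state=CLOSED
  event#2 t=2s outcome=F: state=CLOSED
  event#3 t=4s outcome=S: state=CLOSED
  event#4 t=5s outcome=F: state=CLOSED
  event#5 t=9s outcome=F: state=OPEN
  event#6 t=10s outcome=F: state=OPEN
  event#7 t=12s outcome=S: state=OPEN
  event#8 t=13s outcome=S: state=OPEN
  event#9 t=17s outcome=F: state=OPEN

Answer: CCCCOOOOO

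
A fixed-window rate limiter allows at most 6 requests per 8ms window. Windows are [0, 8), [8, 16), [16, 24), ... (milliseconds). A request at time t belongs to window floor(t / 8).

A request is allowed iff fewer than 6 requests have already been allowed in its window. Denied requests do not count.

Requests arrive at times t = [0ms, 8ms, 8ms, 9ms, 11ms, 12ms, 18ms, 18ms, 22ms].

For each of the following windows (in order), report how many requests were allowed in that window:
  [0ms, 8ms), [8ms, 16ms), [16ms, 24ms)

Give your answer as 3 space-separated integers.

Answer: 1 5 3

Derivation:
Processing requests:
  req#1 t=0ms (window 0): ALLOW
  req#2 t=8ms (window 1): ALLOW
  req#3 t=8ms (window 1): ALLOW
  req#4 t=9ms (window 1): ALLOW
  req#5 t=11ms (window 1): ALLOW
  req#6 t=12ms (window 1): ALLOW
  req#7 t=18ms (window 2): ALLOW
  req#8 t=18ms (window 2): ALLOW
  req#9 t=22ms (window 2): ALLOW

Allowed counts by window: 1 5 3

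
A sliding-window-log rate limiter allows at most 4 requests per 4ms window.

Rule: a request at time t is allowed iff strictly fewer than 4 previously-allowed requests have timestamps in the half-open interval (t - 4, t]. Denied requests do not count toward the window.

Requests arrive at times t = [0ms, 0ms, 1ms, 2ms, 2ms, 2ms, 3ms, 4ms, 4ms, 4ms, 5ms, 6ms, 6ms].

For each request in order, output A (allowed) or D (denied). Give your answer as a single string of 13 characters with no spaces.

Tracking allowed requests in the window:
  req#1 t=0ms: ALLOW
  req#2 t=0ms: ALLOW
  req#3 t=1ms: ALLOW
  req#4 t=2ms: ALLOW
  req#5 t=2ms: DENY
  req#6 t=2ms: DENY
  req#7 t=3ms: DENY
  req#8 t=4ms: ALLOW
  req#9 t=4ms: ALLOW
  req#10 t=4ms: DENY
  req#11 t=5ms: ALLOW
  req#12 t=6ms: ALLOW
  req#13 t=6ms: DENY

Answer: AAAADDDAADAAD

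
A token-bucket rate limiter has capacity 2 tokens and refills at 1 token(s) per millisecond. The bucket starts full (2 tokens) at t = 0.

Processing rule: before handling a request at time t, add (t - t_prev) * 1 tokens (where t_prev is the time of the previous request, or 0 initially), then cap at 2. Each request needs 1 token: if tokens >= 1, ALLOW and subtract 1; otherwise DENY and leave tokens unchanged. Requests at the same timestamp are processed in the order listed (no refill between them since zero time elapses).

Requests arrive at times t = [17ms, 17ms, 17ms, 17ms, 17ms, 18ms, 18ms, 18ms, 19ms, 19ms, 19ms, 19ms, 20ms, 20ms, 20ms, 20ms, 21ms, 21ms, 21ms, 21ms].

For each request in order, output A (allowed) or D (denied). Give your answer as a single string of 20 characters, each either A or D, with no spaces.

Answer: AADDDADDADDDADDDADDD

Derivation:
Simulating step by step:
  req#1 t=17ms: ALLOW
  req#2 t=17ms: ALLOW
  req#3 t=17ms: DENY
  req#4 t=17ms: DENY
  req#5 t=17ms: DENY
  req#6 t=18ms: ALLOW
  req#7 t=18ms: DENY
  req#8 t=18ms: DENY
  req#9 t=19ms: ALLOW
  req#10 t=19ms: DENY
  req#11 t=19ms: DENY
  req#12 t=19ms: DENY
  req#13 t=20ms: ALLOW
  req#14 t=20ms: DENY
  req#15 t=20ms: DENY
  req#16 t=20ms: DENY
  req#17 t=21ms: ALLOW
  req#18 t=21ms: DENY
  req#19 t=21ms: DENY
  req#20 t=21ms: DENY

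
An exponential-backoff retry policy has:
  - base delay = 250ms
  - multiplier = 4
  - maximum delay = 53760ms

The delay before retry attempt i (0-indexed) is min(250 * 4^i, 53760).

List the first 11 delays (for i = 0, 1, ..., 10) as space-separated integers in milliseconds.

Computing each delay:
  i=0: min(250*4^0, 53760) = 250
  i=1: min(250*4^1, 53760) = 1000
  i=2: min(250*4^2, 53760) = 4000
  i=3: min(250*4^3, 53760) = 16000
  i=4: min(250*4^4, 53760) = 53760
  i=5: min(250*4^5, 53760) = 53760
  i=6: min(250*4^6, 53760) = 53760
  i=7: min(250*4^7, 53760) = 53760
  i=8: min(250*4^8, 53760) = 53760
  i=9: min(250*4^9, 53760) = 53760
  i=10: min(250*4^10, 53760) = 53760

Answer: 250 1000 4000 16000 53760 53760 53760 53760 53760 53760 53760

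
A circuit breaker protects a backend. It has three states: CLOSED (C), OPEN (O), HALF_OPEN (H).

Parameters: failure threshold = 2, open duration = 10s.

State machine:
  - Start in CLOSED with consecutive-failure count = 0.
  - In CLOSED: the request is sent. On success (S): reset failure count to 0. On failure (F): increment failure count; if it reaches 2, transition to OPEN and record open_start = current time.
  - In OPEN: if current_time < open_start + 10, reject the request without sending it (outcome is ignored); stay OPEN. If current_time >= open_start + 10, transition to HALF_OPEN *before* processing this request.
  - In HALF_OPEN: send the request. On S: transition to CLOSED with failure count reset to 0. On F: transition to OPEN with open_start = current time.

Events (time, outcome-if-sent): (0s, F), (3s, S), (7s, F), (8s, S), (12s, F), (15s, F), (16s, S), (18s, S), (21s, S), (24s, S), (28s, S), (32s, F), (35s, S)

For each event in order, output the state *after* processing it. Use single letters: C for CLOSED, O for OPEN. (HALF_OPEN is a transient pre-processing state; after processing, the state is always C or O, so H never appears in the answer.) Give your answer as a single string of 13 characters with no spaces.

Answer: CCCCCOOOOOCCC

Derivation:
State after each event:
  event#1 t=0s outcome=F: state=CLOSED
  event#2 t=3s outcome=S: state=CLOSED
  event#3 t=7s outcome=F: state=CLOSED
  event#4 t=8s outcome=S: state=CLOSED
  event#5 t=12s outcome=F: state=CLOSED
  event#6 t=15s outcome=F: state=OPEN
  event#7 t=16s outcome=S: state=OPEN
  event#8 t=18s outcome=S: state=OPEN
  event#9 t=21s outcome=S: state=OPEN
  event#10 t=24s outcome=S: state=OPEN
  event#11 t=28s outcome=S: state=CLOSED
  event#12 t=32s outcome=F: state=CLOSED
  event#13 t=35s outcome=S: state=CLOSED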